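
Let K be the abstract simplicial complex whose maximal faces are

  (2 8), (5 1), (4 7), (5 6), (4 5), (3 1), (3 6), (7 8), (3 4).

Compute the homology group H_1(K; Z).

K has 8 vertices, 9 edges.
rank ∂_1 = 7, rank ∂_2 = 0 ⇒ b_1 = 9 − 7 − 0 = 2. So H_1 ≅ Z^2.

H_1 = Z^2.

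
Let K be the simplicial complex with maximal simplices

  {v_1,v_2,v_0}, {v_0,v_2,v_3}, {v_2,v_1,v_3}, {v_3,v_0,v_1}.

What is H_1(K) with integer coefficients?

Fix the vertex order v_0 < v_1 < v_2 < v_3 and write every simplex with vertices in increasing order. Then dim K = 2 and the simplices of K are:

  0-simplices (4): [v_0], [v_1], [v_2], [v_3]
  1-simplices (6): [v_0,v_1], [v_0,v_2], [v_0,v_3], [v_1,v_2], [v_1,v_3], [v_2,v_3]
  2-simplices (4): [v_0,v_1,v_2], [v_0,v_1,v_3], [v_0,v_2,v_3], [v_1,v_2,v_3]

so the chain groups are C_0 ≅ Z^4, C_1 ≅ Z^6, C_2 ≅ Z^4.

Boundary ∂_1: C_1 → C_0 maps an edge to its endpoints' difference, ∂[p,q] = q − p.
As a 4×6 matrix over Z this has rank 3, with invariant factors (1,1,1).

∂_2: C_2 → C_1 sends each 2-simplex [p,q,r] to [q,r] − [p,r] + [p,q]. For instance
  ∂[v_0,v_1,v_3] = [v_1,v_3] − [v_0,v_3] + [v_0,v_1],
  ∂[v_0,v_1,v_2] = [v_1,v_2] − [v_0,v_2] + [v_0,v_1].
The 6×4 boundary matrix has rank 3 and Smith normal form diag(1,1,1).

Computing H_k = (kernel of ∂_k) / (image of ∂_{k+1}):

  H_1: rank ker ∂_1 − rank ∂_2 = (6 − 3) − 3 = 0, and the invariant factors of ∂_2 are all 1, so H_1 ≅ 0.

H_1 = 0.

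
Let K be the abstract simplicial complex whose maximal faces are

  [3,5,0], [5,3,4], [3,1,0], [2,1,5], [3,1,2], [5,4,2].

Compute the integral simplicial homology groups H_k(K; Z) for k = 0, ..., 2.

H_0 = Z,  H_1 = Z,  H_2 = 0.

Fix the vertex order 0 < 1 < 2 < 3 < 4 < 5 and write every simplex with vertices in increasing order. Then dim K = 2 and the simplices of K are:

  0-simplices (6): [0], [1], [2], [3], [4], [5]
  1-simplices (12): [0,1], [0,3], [0,5], [1,2], [1,3], [1,5], [2,3], [2,4], [2,5], [3,4], [3,5], [4,5]
  2-simplices (6): [0,1,3], [0,3,5], [1,2,3], [1,2,5], [2,4,5], [3,4,5]

so the chain groups are C_0 ≅ Z^6, C_1 ≅ Z^12, C_2 ≅ Z^6.

∂_1: C_1 → C_0 maps an edge to its endpoints' difference, ∂[p,q] = q − p. For instance
  ∂[2,5] = [5] − [2].
This gives a 6×12 integer matrix of rank 5; reducing to Smith normal form yields diagonal entries (1,1,1,1,1).

The boundary map ∂_2: C_2 → C_1 acts by ∂[p,q,r] = [q,r] − [p,r] + [p,q]. For instance
  ∂[0,1,3] = [1,3] − [0,3] + [0,1],
  ∂[1,2,5] = [2,5] − [1,5] + [1,2].
The resulting 12×6 matrix has rank 6, and its Smith normal form has invariant factors (1,1,1,1,1,1).

Computing H_k = (kernel of ∂_k) / (image of ∂_{k+1}):

  H_0: rank C_0 − rank ∂_1 = 6 − 5 = 1, and the invariant factors of ∂_1 are all 1, so H_0 ≅ Z.
  H_1: rank ker ∂_1 − rank ∂_2 = (12 − 5) − 6 = 1, and the invariant factors of ∂_2 are all 1, so H_1 ≅ Z.
  H_2: rank ker ∂_2 − rank ∂_3 = (6 − 6) − 0 = 0, and there is no ∂_3, so H_2 ≅ 0.

(K is a triangulation of the cylinder S^1 x I.)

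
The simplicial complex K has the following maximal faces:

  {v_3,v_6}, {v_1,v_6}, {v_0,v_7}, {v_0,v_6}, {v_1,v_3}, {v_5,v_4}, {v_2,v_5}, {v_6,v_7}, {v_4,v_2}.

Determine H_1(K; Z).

K has 8 vertices, 9 edges.
rank ∂_1 = 6, rank ∂_2 = 0 ⇒ b_1 = 9 − 6 − 0 = 3. So H_1 = Z^3.

H_1 ≅ Z^3.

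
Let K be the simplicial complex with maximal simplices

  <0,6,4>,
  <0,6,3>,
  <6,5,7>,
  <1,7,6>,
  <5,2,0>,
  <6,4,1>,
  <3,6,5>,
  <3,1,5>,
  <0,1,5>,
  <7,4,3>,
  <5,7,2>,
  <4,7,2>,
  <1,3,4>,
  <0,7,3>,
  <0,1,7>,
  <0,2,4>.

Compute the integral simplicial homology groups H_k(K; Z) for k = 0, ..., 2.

Fix the vertex order 0 < 1 < 2 < 3 < 4 < 5 < 6 < 7 and write every simplex with vertices in increasing order. Then dim K = 2 and the simplices of K are:

  0-simplices (8): [0], [1], [2], [3], [4], [5], [6], [7]
  1-simplices (24): (24 of them)
  2-simplices (16): [0,1,5], [0,1,7], [0,2,4], [0,2,5], [0,3,6], [0,3,7], [0,4,6], [1,3,4], [1,3,5], [1,4,6], [1,6,7], [2,4,7], [2,5,7], [3,4,7], [3,5,6], [5,6,7]

giving chain groups C_0 ≅ Z^8, C_1 ≅ Z^24, C_2 ≅ Z^16.

∂_1: C_1 → C_0 maps an edge to its endpoints' difference, ∂[p,q] = q − p. For instance
  ∂[0,6] = [6] − [0].
As a 8×24 matrix over Z this has rank 7, with invariant factors (1,1,1,1,1,1,1).

∂_2: C_2 → C_1 acts by ∂[p,q,r] = [q,r] − [p,r] + [p,q]. For instance
  ∂[0,1,7] = [1,7] − [0,7] + [0,1],
  ∂[2,4,7] = [4,7] − [2,7] + [2,4].
The resulting 24×16 matrix has rank 15, and its Smith normal form has invariant factors (1,1,1,1,1,1,1,1,1,1,1,1,1,1,1).

From H_k ≅ ker(∂_k) / im(∂_{k+1}) we obtain:

  H_0: rank C_0 − rank ∂_1 = 8 − 7 = 1, and the invariant factors of ∂_1 are all 1, so H_0 ≅ Z.
  H_1: rank ker ∂_1 − rank ∂_2 = (24 − 7) − 15 = 2, and the invariant factors of ∂_2 are all 1, so H_1 ≅ Z^2.
  H_2: rank ker ∂_2 − rank ∂_3 = (16 − 15) − 0 = 1, and there is no ∂_3, so H_2 ≅ Z.

H_0 ≅ Z,  H_1 ≅ Z^2,  H_2 ≅ Z.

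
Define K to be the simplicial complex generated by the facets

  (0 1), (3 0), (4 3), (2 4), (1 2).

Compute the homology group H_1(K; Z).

H_1 = Z.

Fix the vertex order 0 < 1 < 2 < 3 < 4 and write every simplex with vertices in increasing order. Then dim K = 1 and the simplices of K are:

  0-simplices (5): [0], [1], [2], [3], [4]
  1-simplices (5): [0,1], [0,3], [1,2], [2,4], [3,4]

giving chain groups C_0 ≅ Z^5, C_1 ≅ Z^5.

∂_1: C_1 → C_0 maps an edge to its endpoints' difference, ∂[p,q] = q − p. For instance
  ∂[1,2] = [2] − [1].
The resulting 5×5 matrix has rank 4, and its Smith normal form has invariant factors (1,1,1,1).

Reading off H_k = ker ∂_k / im ∂_{k+1}:

  H_1: rank ker ∂_1 − rank ∂_2 = (5 − 4) − 0 = 1, and there is no ∂_2, so H_1 = Z.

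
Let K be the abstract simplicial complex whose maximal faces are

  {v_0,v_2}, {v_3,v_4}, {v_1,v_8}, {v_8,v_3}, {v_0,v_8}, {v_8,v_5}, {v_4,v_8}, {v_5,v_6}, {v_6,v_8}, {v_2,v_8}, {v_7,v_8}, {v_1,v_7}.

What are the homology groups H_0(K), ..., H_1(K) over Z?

H_0 = Z,  H_1 = Z^4.

Order the vertices as v_0 < v_1 < v_2 < v_3 < v_4 < v_5 < v_6 < v_7 < v_8. Listing each simplex with vertices in this order, K has dimension 1 with simplices:

  0-simplices (9): [v_0], [v_1], [v_2], [v_3], [v_4], [v_5], [v_6], [v_7], [v_8]
  1-simplices (12): [v_0,v_2], [v_0,v_8], [v_1,v_7], [v_1,v_8], [v_2,v_8], [v_3,v_4], [v_3,v_8], [v_4,v_8], [v_5,v_6], [v_5,v_8], [v_6,v_8], [v_7,v_8]

Hence C_0 ≅ Z^9, C_1 ≅ Z^12.

The boundary map ∂_1: C_1 → C_0 is given by ∂[p,q] = [q] − [p]. For instance
  ∂[v_6,v_8] = [v_8] − [v_6].
As a 9×12 matrix over Z this has rank 8, with invariant factors (1,1,1,1,1,1,1,1).

Now H_k = ker ∂_k / im ∂_{k+1}, so:

  H_0: rank C_0 − rank ∂_1 = 9 − 8 = 1, and the invariant factors of ∂_1 are all 1, so H_0 = Z.
  H_1: rank ker ∂_1 − rank ∂_2 = (12 − 8) − 0 = 4, and there is no ∂_2, so H_1 = Z^4.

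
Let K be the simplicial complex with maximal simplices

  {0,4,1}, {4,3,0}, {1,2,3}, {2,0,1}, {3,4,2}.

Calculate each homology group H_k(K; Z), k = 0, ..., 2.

H_0 ≅ Z,  H_1 ≅ Z,  H_2 = 0.

Fix the vertex order 0 < 1 < 2 < 3 < 4 and write every simplex with vertices in increasing order. Then dim K = 2 and the simplices of K are:

  0-simplices (5): [0], [1], [2], [3], [4]
  1-simplices (10): [0,1], [0,2], [0,3], [0,4], [1,2], [1,3], [1,4], [2,3], [2,4], [3,4]
  2-simplices (5): [0,1,2], [0,1,4], [0,3,4], [1,2,3], [2,3,4]

giving chain groups C_0 ≅ Z^5, C_1 ≅ Z^10, C_2 ≅ Z^5.

The boundary map ∂_1: C_1 → C_0 maps an edge to its endpoints' difference, ∂[p,q] = q − p. For instance
  ∂[2,3] = [3] − [2].
This gives a 5×10 integer matrix of rank 4; reducing to Smith normal form yields diagonal entries (1,1,1,1).

∂_2: C_2 → C_1 acts by ∂[p,q,r] = [q,r] − [p,r] + [p,q]. For instance
  ∂[0,1,4] = [1,4] − [0,4] + [0,1],
  ∂[0,3,4] = [3,4] − [0,4] + [0,3].
The resulting 10×5 matrix has rank 5, and its Smith normal form has invariant factors (1,1,1,1,1).

Reading off H_k = ker ∂_k / im ∂_{k+1}:

  H_0: rank C_0 − rank ∂_1 = 5 − 4 = 1, and the invariant factors of ∂_1 are all 1, so H_0 = Z.
  H_1: rank ker ∂_1 − rank ∂_2 = (10 − 4) − 5 = 1, and the invariant factors of ∂_2 are all 1, so H_1 = Z.
  H_2: rank ker ∂_2 − rank ∂_3 = (5 − 5) − 0 = 0, and there is no ∂_3, so H_2 = 0.

(K is a triangulation of the Möbius band.)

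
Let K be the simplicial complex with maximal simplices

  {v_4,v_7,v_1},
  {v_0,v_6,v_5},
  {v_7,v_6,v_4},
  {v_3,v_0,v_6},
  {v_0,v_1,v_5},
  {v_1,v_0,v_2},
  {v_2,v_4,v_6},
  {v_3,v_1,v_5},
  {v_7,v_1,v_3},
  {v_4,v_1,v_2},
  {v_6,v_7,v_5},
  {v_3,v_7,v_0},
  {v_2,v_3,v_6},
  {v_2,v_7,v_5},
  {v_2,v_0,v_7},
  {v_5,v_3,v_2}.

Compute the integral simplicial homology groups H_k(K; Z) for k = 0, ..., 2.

Order the vertices as v_0 < v_1 < v_2 < v_3 < v_4 < v_5 < v_6 < v_7. Listing each simplex with vertices in this order, K has dimension 2 with simplices:

  0-simplices (8): [v_0], [v_1], [v_2], [v_3], [v_4], [v_5], [v_6], [v_7]
  1-simplices (24): (24 of them)
  2-simplices (16): (16 of them)

giving chain groups C_0 ≅ Z^8, C_1 ≅ Z^24, C_2 ≅ Z^16.

Boundary ∂_1: C_1 → C_0 is given by ∂[p,q] = [q] − [p]. For instance
  ∂[v_2,v_4] = [v_4] − [v_2].
This gives a 8×24 integer matrix of rank 7; reducing to Smith normal form yields diagonal entries (1,1,1,1,1,1,1).

The boundary map ∂_2: C_2 → C_1 maps a triangle to the signed sum of its edges. For instance
  ∂[v_2,v_3,v_6] = [v_3,v_6] − [v_2,v_6] + [v_2,v_3],
  ∂[v_0,v_3,v_6] = [v_3,v_6] − [v_0,v_6] + [v_0,v_3].
This gives a 24×16 integer matrix of rank 15; reducing to Smith normal form yields diagonal entries (1,1,1,1,1,1,1,1,1,1,1,1,1,1,1).

Now H_k = ker ∂_k / im ∂_{k+1}, so:

  H_0: rank C_0 − rank ∂_1 = 8 − 7 = 1, and the invariant factors of ∂_1 are all 1, so H_0 = Z.
  H_1: rank ker ∂_1 − rank ∂_2 = (24 − 7) − 15 = 2, and the invariant factors of ∂_2 are all 1, so H_1 = Z^2.
  H_2: rank ker ∂_2 − rank ∂_3 = (16 − 15) − 0 = 1, and there is no ∂_3, so H_2 = Z.

(K is a triangulation of the torus T^2.)

H_0 = Z,  H_1 = Z^2,  H_2 = Z.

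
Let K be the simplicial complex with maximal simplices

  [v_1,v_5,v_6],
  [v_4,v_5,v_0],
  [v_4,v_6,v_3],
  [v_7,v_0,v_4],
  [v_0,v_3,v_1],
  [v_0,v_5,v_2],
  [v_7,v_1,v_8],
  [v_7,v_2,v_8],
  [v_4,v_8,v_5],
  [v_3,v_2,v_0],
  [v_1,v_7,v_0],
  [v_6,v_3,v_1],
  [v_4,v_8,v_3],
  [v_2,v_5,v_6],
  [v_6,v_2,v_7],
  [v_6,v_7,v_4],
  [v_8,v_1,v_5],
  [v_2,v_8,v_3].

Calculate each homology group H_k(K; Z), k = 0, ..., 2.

K has 9 vertices, 27 edges, 18 triangles.
rank ∂_0 = 0, rank ∂_1 = 8 ⇒ b_0 = 9 − 0 − 8 = 1; all invariant factors of ∂_1 are 1 so no torsion. So H_0 ≅ Z.
rank ∂_1 = 8, rank ∂_2 = 17 ⇒ b_1 = 27 − 8 − 17 = 2; all invariant factors of ∂_2 are 1 so no torsion. So H_1 ≅ Z^2.
rank ∂_2 = 17, rank ∂_3 = 0 ⇒ b_2 = 18 − 17 − 0 = 1. So H_2 ≅ Z.

H_0 = Z,  H_1 = Z^2,  H_2 = Z.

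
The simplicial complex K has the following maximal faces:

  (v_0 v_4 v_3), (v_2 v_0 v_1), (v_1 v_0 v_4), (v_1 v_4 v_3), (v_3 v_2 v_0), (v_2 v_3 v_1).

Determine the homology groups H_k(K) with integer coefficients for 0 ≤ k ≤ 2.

K has 5 vertices, 9 edges, 6 triangles.
rank ∂_0 = 0, rank ∂_1 = 4 ⇒ b_0 = 5 − 0 − 4 = 1; all invariant factors of ∂_1 are 1 so no torsion. So H_0 = Z.
rank ∂_1 = 4, rank ∂_2 = 5 ⇒ b_1 = 9 − 4 − 5 = 0; all invariant factors of ∂_2 are 1 so no torsion. So H_1 = 0.
rank ∂_2 = 5, rank ∂_3 = 0 ⇒ b_2 = 6 − 5 − 0 = 1. So H_2 = Z.

H_0 ≅ Z,  H_1 = 0,  H_2 ≅ Z.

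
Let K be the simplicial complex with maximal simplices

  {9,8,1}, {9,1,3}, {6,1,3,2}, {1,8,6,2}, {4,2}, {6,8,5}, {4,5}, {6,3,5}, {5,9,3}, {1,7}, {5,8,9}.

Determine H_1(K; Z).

We work with the vertex ordering 1 < 2 < 3 < 4 < 5 < 6 < 7 < 8 < 9. The simplices of K, each written with vertices in increasing order, are:

  0-simplices (9): [1], [2], [3], [4], [5], [6], [7], [8], [9]
  1-simplices (19): [1,2], [1,3], [1,6], [1,7], [1,8], [1,9], [2,3], [2,4], [2,6], [2,8], [3,5], [3,6], [3,9], [4,5], [5,6], [5,8], [5,9], [6,8], [8,9]
  2-simplices (13): [1,2,3], [1,2,6], [1,2,8], [1,3,6], [1,3,9], [1,6,8], [1,8,9], [2,3,6], [2,6,8], [3,5,6], [3,5,9], [5,6,8], [5,8,9]
  3-simplices (2): [1,2,3,6], [1,2,6,8]

Hence C_0 ≅ Z^9, C_1 ≅ Z^19, C_2 ≅ Z^13, C_3 ≅ Z^2.

Boundary ∂_1: C_1 → C_0 maps an edge to its endpoints' difference, ∂[p,q] = q − p. For instance
  ∂[1,6] = [6] − [1].
This gives a 9×19 integer matrix of rank 8; reducing to Smith normal form yields diagonal entries (1,1,1,1,1,1,1,1).

The boundary map ∂_2: C_2 → C_1 sends each 2-simplex [p,q,r] to [q,r] − [p,r] + [p,q]. For instance
  ∂[5,8,9] = [8,9] − [5,9] + [5,8],
  ∂[3,5,6] = [5,6] − [3,6] + [3,5].
This gives a 19×13 integer matrix of rank 10; reducing to Smith normal form yields diagonal entries (1,1,1,1,1,1,1,1,1,1).

Boundary ∂_3: C_3 → C_2 sends each 3-simplex σ to the alternating sum Σ_i (−1)^i (σ with its i-th vertex removed). For instance
  ∂[1,2,3,6] = [2,3,6] − [1,3,6] + [1,2,6] − [1,2,3],
  ∂[1,2,6,8] = [2,6,8] − [1,6,8] + [1,2,8] − [1,2,6].
The 13×2 boundary matrix has rank 2 and Smith normal form diag(1,1).

Now H_k = ker ∂_k / im ∂_{k+1}, so:

  H_1: rank ker ∂_1 − rank ∂_2 = (19 − 8) − 10 = 1, and the invariant factors of ∂_2 are all 1, so H_1 = Z.

H_1 = Z.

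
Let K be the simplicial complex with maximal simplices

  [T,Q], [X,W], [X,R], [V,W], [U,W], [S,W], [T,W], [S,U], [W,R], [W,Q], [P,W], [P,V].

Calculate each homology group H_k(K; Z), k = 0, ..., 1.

H_0 ≅ Z,  H_1 ≅ Z^4.

We work with the vertex ordering P < Q < R < S < T < U < V < W < X. The simplices of K, each written with vertices in increasing order, are:

  0-simplices (9): P, Q, R, S, T, U, V, W, X
  1-simplices (12): PV, PW, QT, QW, RW, RX, SU, SW, TW, UW, VW, WX

Hence C_0 ≅ Z^9, C_1 ≅ Z^12.

The boundary map ∂_1: C_1 → C_0 sends each edge [p,q] (with p < q) to q − p. For instance
  ∂UW = W − U.
The resulting 9×12 matrix has rank 8, and its Smith normal form has invariant factors (1,1,1,1,1,1,1,1).

Reading off H_k = ker ∂_k / im ∂_{k+1}:

  H_0: rank C_0 − rank ∂_1 = 9 − 8 = 1, and the invariant factors of ∂_1 are all 1, so H_0 ≅ Z.
  H_1: rank ker ∂_1 − rank ∂_2 = (12 − 8) − 0 = 4, and there is no ∂_2, so H_1 ≅ Z^4.

As a check, the Euler characteristic is 9 − 12 = -3, which agrees with 1 − 4 = -3.
(K is a triangulation of a wedge of 4 circles.)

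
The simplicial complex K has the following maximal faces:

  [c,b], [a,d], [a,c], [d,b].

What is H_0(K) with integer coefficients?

H_0 ≅ Z.

We work with the vertex ordering a < b < c < d. The simplices of K, each written with vertices in increasing order, are:

  0-simplices (4): a, b, c, d
  1-simplices (4): ac, ad, bc, bd

Hence C_0 ≅ Z^4, C_1 ≅ Z^4.

Boundary ∂_1: C_1 → C_0 is given by ∂[p,q] = [q] − [p]. For instance
  ∂bd = d − b.
The resulting 4×4 matrix has rank 3, and its Smith normal form has invariant factors (1,1,1).

Computing H_k = (kernel of ∂_k) / (image of ∂_{k+1}):

  H_0: rank C_0 − rank ∂_1 = 4 − 3 = 1, and the invariant factors of ∂_1 are all 1, so H_0 ≅ Z.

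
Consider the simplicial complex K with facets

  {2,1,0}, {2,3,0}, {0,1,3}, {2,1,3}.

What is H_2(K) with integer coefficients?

Fix the vertex order 0 < 1 < 2 < 3 and write every simplex with vertices in increasing order. Then dim K = 2 and the simplices of K are:

  0-simplices (4): [0], [1], [2], [3]
  1-simplices (6): [0,1], [0,2], [0,3], [1,2], [1,3], [2,3]
  2-simplices (4): [0,1,2], [0,1,3], [0,2,3], [1,2,3]

Hence C_0 ≅ Z^4, C_1 ≅ Z^6, C_2 ≅ Z^4.

The boundary map ∂_1: C_1 → C_0 sends each edge [p,q] (with p < q) to q − p. For instance
  ∂[1,2] = [2] − [1].
As a 4×6 matrix over Z this has rank 3, with invariant factors (1,1,1).

The boundary map ∂_2: C_2 → C_1 maps a triangle to the signed sum of its edges. For instance
  ∂[0,1,2] = [1,2] − [0,2] + [0,1],
  ∂[1,2,3] = [2,3] − [1,3] + [1,2].
As a 6×4 matrix over Z this has rank 3, with invariant factors (1,1,1).

Now H_k = ker ∂_k / im ∂_{k+1}, so:

  H_2: rank ker ∂_2 − rank ∂_3 = (4 − 3) − 0 = 1, and there is no ∂_3, so H_2 = Z.

H_2 = Z.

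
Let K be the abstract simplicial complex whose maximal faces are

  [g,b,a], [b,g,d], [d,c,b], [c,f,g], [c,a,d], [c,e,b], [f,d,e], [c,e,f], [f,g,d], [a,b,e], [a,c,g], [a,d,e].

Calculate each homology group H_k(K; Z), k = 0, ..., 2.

H_0 ≅ Z,  H_1 ≅ Z/2Z,  H_2 = 0.

Order the vertices as a < b < c < d < e < f < g. Listing each simplex with vertices in this order, K has dimension 2 with simplices:

  0-simplices (7): a, b, c, d, e, f, g
  1-simplices (18): ab, ac, ad, ae, ag, bc, bd, be, bg, cd, ce, cf, cg, de, df, dg, ef, fg
  2-simplices (12): abe, abg, acd, acg, ade, bcd, bce, bdg, cef, cfg, def, dfg

giving chain groups C_0 ≅ Z^7, C_1 ≅ Z^18, C_2 ≅ Z^12.

Boundary ∂_1: C_1 → C_0 is given by ∂[p,q] = [q] − [p].
As a 7×18 matrix over Z this has rank 6, with invariant factors (1,1,1,1,1,1).

Boundary ∂_2: C_2 → C_1 maps a triangle to the signed sum of its edges. For instance
  ∂abg = bg − ag + ab,
  ∂bce = ce − be + bc.
The 18×12 boundary matrix has rank 12 and Smith normal form diag(1,1,1,1,1,1,1,1,1,1,1,2).

Reading off H_k = ker ∂_k / im ∂_{k+1}:

  H_0: rank C_0 − rank ∂_1 = 7 − 6 = 1, and the invariant factors of ∂_1 are all 1, so H_0 = Z.
  H_1: rank ker ∂_1 − rank ∂_2 = (18 − 6) − 12 = 0, and ∂_2 has invariant factor 2 > 1, so H_1 = Z/2Z.
  H_2: rank ker ∂_2 − rank ∂_3 = (12 − 12) − 0 = 0, and there is no ∂_3, so H_2 = 0.

(K is a triangulation of the real projective plane RP^2.)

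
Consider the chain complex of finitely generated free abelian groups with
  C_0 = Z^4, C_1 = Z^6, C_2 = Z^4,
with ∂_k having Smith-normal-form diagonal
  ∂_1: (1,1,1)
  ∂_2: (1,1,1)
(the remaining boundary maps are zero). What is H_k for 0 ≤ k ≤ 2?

H_0 ≅ Z,  H_1 = 0,  H_2 ≅ Z.

H_0: b_0 = 4 − 0 − 3 = 1; torsion from ∂_1 factors > 1: none. So H_0 ≅ Z.
H_1: b_1 = 6 − 3 − 3 = 0; torsion from ∂_2 factors > 1: none. So H_1 ≅ 0.
H_2: b_2 = 4 − 3 − 0 = 1; torsion from ∂_3 factors > 1: none. So H_2 ≅ Z.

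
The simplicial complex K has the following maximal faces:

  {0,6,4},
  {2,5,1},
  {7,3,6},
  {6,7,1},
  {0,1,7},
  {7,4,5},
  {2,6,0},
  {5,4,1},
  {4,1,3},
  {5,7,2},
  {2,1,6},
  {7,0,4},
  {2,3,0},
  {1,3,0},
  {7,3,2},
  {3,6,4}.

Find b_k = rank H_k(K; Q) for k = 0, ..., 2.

Take the total order 0 < 1 < 2 < 3 < 4 < 5 < 6 < 7 on the vertex set. Then K (dimension 2) consists of the simplices:

  0-simplices (8): [0], [1], [2], [3], [4], [5], [6], [7]
  1-simplices (24): (24 of them)
  2-simplices (16): [0,1,3], [0,1,7], [0,2,3], [0,2,6], [0,4,6], [0,4,7], [1,2,5], [1,2,6], [1,3,4], [1,4,5], [1,6,7], [2,3,7], [2,5,7], [3,4,6], [3,6,7], [4,5,7]

giving chain groups C_0 ≅ Z^8, C_1 ≅ Z^24, C_2 ≅ Z^16.

Boundary ∂_1: C_1 → C_0 sends each edge [p,q] (with p < q) to q − p. For instance
  ∂[4,6] = [6] − [4].
The 8×24 boundary matrix has rank 7 and Smith normal form diag(1,1,1,1,1,1,1).

Boundary ∂_2: C_2 → C_1 acts by ∂[p,q,r] = [q,r] − [p,r] + [p,q]. For instance
  ∂[1,2,6] = [2,6] − [1,6] + [1,2],
  ∂[2,5,7] = [5,7] − [2,7] + [2,5].
The resulting 24×16 matrix has rank 15, and its Smith normal form has invariant factors (1,1,1,1,1,1,1,1,1,1,1,1,1,1,1).

Reading off H_k = ker ∂_k / im ∂_{k+1}:

  H_0: rank C_0 − rank ∂_1 = 8 − 7 = 1, and the invariant factors of ∂_1 are all 1, so H_0 = Z.
  H_1: rank ker ∂_1 − rank ∂_2 = (24 − 7) − 15 = 2, and the invariant factors of ∂_2 are all 1, so H_1 = Z^2.
  H_2: rank ker ∂_2 − rank ∂_3 = (16 − 15) − 0 = 1, and there is no ∂_3, so H_2 = Z.

As a check, the Euler characteristic is 8 − 24 + 16 = 0, which agrees with 1 − 2 + 1 = 0.

Hence the Betti numbers are b_0 = 1, b_1 = 2, b_2 = 1.

b_0 = 1, b_1 = 2, b_2 = 1.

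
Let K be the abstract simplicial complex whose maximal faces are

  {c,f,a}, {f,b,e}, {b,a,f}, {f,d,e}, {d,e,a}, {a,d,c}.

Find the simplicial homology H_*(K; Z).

H_0 = Z,  H_1 = Z,  H_2 = 0.

We work with the vertex ordering a < b < c < d < e < f. The simplices of K, each written with vertices in increasing order, are:

  0-simplices (6): a, b, c, d, e, f
  1-simplices (12): ab, ac, ad, ae, af, be, bf, cd, cf, de, df, ef
  2-simplices (6): abf, acd, acf, ade, bef, def

Hence C_0 ≅ Z^6, C_1 ≅ Z^12, C_2 ≅ Z^6.

∂_1: C_1 → C_0 sends each edge [p,q] (with p < q) to q − p.
The resulting 6×12 matrix has rank 5, and its Smith normal form has invariant factors (1,1,1,1,1).

∂_2: C_2 → C_1 acts by ∂[p,q,r] = [q,r] − [p,r] + [p,q]. For instance
  ∂ade = de − ae + ad,
  ∂acf = cf − af + ac.
The resulting 12×6 matrix has rank 6, and its Smith normal form has invariant factors (1,1,1,1,1,1).

From H_k ≅ ker(∂_k) / im(∂_{k+1}) we obtain:

  H_0: rank C_0 − rank ∂_1 = 6 − 5 = 1, and the invariant factors of ∂_1 are all 1, so H_0 ≅ Z.
  H_1: rank ker ∂_1 − rank ∂_2 = (12 − 5) − 6 = 1, and the invariant factors of ∂_2 are all 1, so H_1 ≅ Z.
  H_2: rank ker ∂_2 − rank ∂_3 = (6 − 6) − 0 = 0, and there is no ∂_3, so H_2 ≅ 0.

As a check, the Euler characteristic is 6 − 12 + 6 = 0, which agrees with 1 − 1 + 0 = 0.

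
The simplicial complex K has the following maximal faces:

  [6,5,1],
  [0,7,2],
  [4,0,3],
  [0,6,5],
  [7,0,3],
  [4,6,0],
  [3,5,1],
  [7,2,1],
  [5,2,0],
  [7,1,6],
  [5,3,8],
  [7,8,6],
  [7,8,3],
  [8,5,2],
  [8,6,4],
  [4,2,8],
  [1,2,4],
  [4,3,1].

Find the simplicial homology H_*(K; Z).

Order the vertices as 0 < 1 < 2 < 3 < 4 < 5 < 6 < 7 < 8. Listing each simplex with vertices in this order, K has dimension 2 with simplices:

  0-simplices (9): [0], [1], [2], [3], [4], [5], [6], [7], [8]
  1-simplices (27): (27 of them)
  2-simplices (18): [0,2,5], [0,2,7], [0,3,4], [0,3,7], [0,4,6], [0,5,6], [1,2,4], [1,2,7], [1,3,4], [1,3,5], [1,5,6], [1,6,7], [2,4,8], [2,5,8], [3,5,8], [3,7,8], [4,6,8], [6,7,8]

Hence C_0 ≅ Z^9, C_1 ≅ Z^27, C_2 ≅ Z^18.

The boundary map ∂_1: C_1 → C_0 is given by ∂[p,q] = [q] − [p]. For instance
  ∂[6,8] = [8] − [6].
The 9×27 boundary matrix has rank 8 and Smith normal form diag(1,1,1,1,1,1,1,1).

Boundary ∂_2: C_2 → C_1 acts by ∂[p,q,r] = [q,r] − [p,r] + [p,q]. For instance
  ∂[1,2,7] = [2,7] − [1,7] + [1,2],
  ∂[0,3,7] = [3,7] − [0,7] + [0,3].
The 27×18 boundary matrix has rank 17 and Smith normal form diag(1,1,1,1,1,1,1,1,1,1,1,1,1,1,1,1,1).

Computing H_k = (kernel of ∂_k) / (image of ∂_{k+1}):

  H_0: rank C_0 − rank ∂_1 = 9 − 8 = 1, and the invariant factors of ∂_1 are all 1, so H_0 ≅ Z.
  H_1: rank ker ∂_1 − rank ∂_2 = (27 − 8) − 17 = 2, and the invariant factors of ∂_2 are all 1, so H_1 ≅ Z^2.
  H_2: rank ker ∂_2 − rank ∂_3 = (18 − 17) − 0 = 1, and there is no ∂_3, so H_2 ≅ Z.

H_0 ≅ Z,  H_1 ≅ Z^2,  H_2 ≅ Z.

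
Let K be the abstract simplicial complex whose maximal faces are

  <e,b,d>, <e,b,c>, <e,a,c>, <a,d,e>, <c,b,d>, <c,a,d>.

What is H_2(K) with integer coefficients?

H_2 ≅ Z.

Fix the vertex order a < b < c < d < e and write every simplex with vertices in increasing order. Then dim K = 2 and the simplices of K are:

  0-simplices (5): a, b, c, d, e
  1-simplices (9): ac, ad, ae, bc, bd, be, cd, ce, de
  2-simplices (6): acd, ace, ade, bcd, bce, bde

Hence C_0 ≅ Z^5, C_1 ≅ Z^9, C_2 ≅ Z^6.

∂_1: C_1 → C_0 maps an edge to its endpoints' difference, ∂[p,q] = q − p. For instance
  ∂bc = c − b.
The 5×9 boundary matrix has rank 4 and Smith normal form diag(1,1,1,1).

Boundary ∂_2: C_2 → C_1 acts by ∂[p,q,r] = [q,r] − [p,r] + [p,q]. For instance
  ∂bde = de − be + bd,
  ∂acd = cd − ad + ac.
The resulting 9×6 matrix has rank 5, and its Smith normal form has invariant factors (1,1,1,1,1).

Reading off H_k = ker ∂_k / im ∂_{k+1}:

  H_2: rank ker ∂_2 − rank ∂_3 = (6 − 5) − 0 = 1, and there is no ∂_3, so H_2 = Z.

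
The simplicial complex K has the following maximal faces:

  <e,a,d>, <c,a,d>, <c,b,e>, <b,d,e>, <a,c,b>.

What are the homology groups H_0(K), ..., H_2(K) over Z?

H_0 ≅ Z,  H_1 ≅ Z,  H_2 = 0.

We work with the vertex ordering a < b < c < d < e. The simplices of K, each written with vertices in increasing order, are:

  0-simplices (5): a, b, c, d, e
  1-simplices (10): ab, ac, ad, ae, bc, bd, be, cd, ce, de
  2-simplices (5): abc, acd, ade, bce, bde

Hence C_0 ≅ Z^5, C_1 ≅ Z^10, C_2 ≅ Z^5.

Boundary ∂_1: C_1 → C_0 sends each edge [p,q] (with p < q) to q − p.
This gives a 5×10 integer matrix of rank 4; reducing to Smith normal form yields diagonal entries (1,1,1,1).

The boundary map ∂_2: C_2 → C_1 acts by ∂[p,q,r] = [q,r] − [p,r] + [p,q]. For instance
  ∂bce = ce − be + bc,
  ∂bde = de − be + bd.
This gives a 10×5 integer matrix of rank 5; reducing to Smith normal form yields diagonal entries (1,1,1,1,1).

From H_k ≅ ker(∂_k) / im(∂_{k+1}) we obtain:

  H_0: rank C_0 − rank ∂_1 = 5 − 4 = 1, and the invariant factors of ∂_1 are all 1, so H_0 ≅ Z.
  H_1: rank ker ∂_1 − rank ∂_2 = (10 − 4) − 5 = 1, and the invariant factors of ∂_2 are all 1, so H_1 ≅ Z.
  H_2: rank ker ∂_2 − rank ∂_3 = (5 − 5) − 0 = 0, and there is no ∂_3, so H_2 ≅ 0.

As a check, the Euler characteristic is 5 − 10 + 5 = 0, which agrees with 1 − 1 + 0 = 0.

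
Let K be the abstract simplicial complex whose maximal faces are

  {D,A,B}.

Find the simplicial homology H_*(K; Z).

Fix the vertex order A < B < D and write every simplex with vertices in increasing order. Then dim K = 2 and the simplices of K are:

  0-simplices (3): A, B, D
  1-simplices (3): AB, AD, BD
  2-simplices (1): ABD

Hence C_0 ≅ Z^3, C_1 ≅ Z^3, C_2 ≅ Z^1.

The boundary map ∂_1: C_1 → C_0 sends each edge [p,q] (with p < q) to q − p. For instance
  ∂AB = B − A.
This gives a 3×3 integer matrix of rank 2; reducing to Smith normal form yields diagonal entries (1,1).

Boundary ∂_2: C_2 → C_1 maps a triangle to the signed sum of its edges. For instance
  ∂ABD = BD − AD + AB.
The 3×1 boundary matrix has rank 1 and Smith normal form diag(1).

From H_k ≅ ker(∂_k) / im(∂_{k+1}) we obtain:

  H_0: rank C_0 − rank ∂_1 = 3 − 2 = 1, and the invariant factors of ∂_1 are all 1, so H_0 = Z.
  H_1: rank ker ∂_1 − rank ∂_2 = (3 − 2) − 1 = 0, and the invariant factors of ∂_2 are all 1, so H_1 = 0.
  H_2: rank ker ∂_2 − rank ∂_3 = (1 − 1) − 0 = 0, and there is no ∂_3, so H_2 = 0.

As a check, the Euler characteristic is 3 − 3 + 1 = 1, which agrees with 1 − 0 + 0 = 1.

H_0 ≅ Z,  H_1 = 0,  H_2 = 0.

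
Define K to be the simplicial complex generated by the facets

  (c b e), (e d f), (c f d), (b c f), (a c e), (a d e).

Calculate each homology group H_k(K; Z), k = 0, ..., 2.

K has 6 vertices, 12 edges, 6 triangles.
rank ∂_0 = 0, rank ∂_1 = 5 ⇒ b_0 = 6 − 0 − 5 = 1; all invariant factors of ∂_1 are 1 so no torsion. So H_0 = Z.
rank ∂_1 = 5, rank ∂_2 = 6 ⇒ b_1 = 12 − 5 − 6 = 1; all invariant factors of ∂_2 are 1 so no torsion. So H_1 = Z.
rank ∂_2 = 6, rank ∂_3 = 0 ⇒ b_2 = 6 − 6 − 0 = 0. So H_2 = 0.

H_0 ≅ Z,  H_1 ≅ Z,  H_2 = 0.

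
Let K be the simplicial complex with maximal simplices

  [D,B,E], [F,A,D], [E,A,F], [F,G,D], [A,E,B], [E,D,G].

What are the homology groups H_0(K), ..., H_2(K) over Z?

Take the total order A < B < D < E < F < G on the vertex set. Then K (dimension 2) consists of the simplices:

  0-simplices (6): A, B, D, E, F, G
  1-simplices (12): AB, AD, AE, AF, BD, BE, DE, DF, DG, EF, EG, FG
  2-simplices (6): ABE, ADF, AEF, BDE, DEG, DFG

so the chain groups are C_0 ≅ Z^6, C_1 ≅ Z^12, C_2 ≅ Z^6.

∂_1: C_1 → C_0 is given by ∂[p,q] = [q] − [p]. For instance
  ∂BD = D − B.
As a 6×12 matrix over Z this has rank 5, with invariant factors (1,1,1,1,1).

∂_2: C_2 → C_1 sends each 2-simplex [p,q,r] to [q,r] − [p,r] + [p,q]. For instance
  ∂ABE = BE − AE + AB,
  ∂DFG = FG − DG + DF.
This gives a 12×6 integer matrix of rank 6; reducing to Smith normal form yields diagonal entries (1,1,1,1,1,1).

Now H_k = ker ∂_k / im ∂_{k+1}, so:

  H_0: rank C_0 − rank ∂_1 = 6 − 5 = 1, and the invariant factors of ∂_1 are all 1, so H_0 ≅ Z.
  H_1: rank ker ∂_1 − rank ∂_2 = (12 − 5) − 6 = 1, and the invariant factors of ∂_2 are all 1, so H_1 ≅ Z.
  H_2: rank ker ∂_2 − rank ∂_3 = (6 − 6) − 0 = 0, and there is no ∂_3, so H_2 ≅ 0.

(K is a triangulation of the cylinder S^1 x I.)

H_0 = Z,  H_1 = Z,  H_2 = 0.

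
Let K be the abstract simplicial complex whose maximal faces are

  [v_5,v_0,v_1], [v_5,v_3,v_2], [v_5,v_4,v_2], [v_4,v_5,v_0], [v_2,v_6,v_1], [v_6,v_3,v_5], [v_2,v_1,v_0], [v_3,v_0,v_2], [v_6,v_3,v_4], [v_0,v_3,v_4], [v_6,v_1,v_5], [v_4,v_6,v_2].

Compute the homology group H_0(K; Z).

Order the vertices as v_0 < v_1 < v_2 < v_3 < v_4 < v_5 < v_6. Listing each simplex with vertices in this order, K has dimension 2 with simplices:

  0-simplices (7): [v_0], [v_1], [v_2], [v_3], [v_4], [v_5], [v_6]
  1-simplices (18): (18 of them)
  2-simplices (12): (12 of them)

giving chain groups C_0 ≅ Z^7, C_1 ≅ Z^18, C_2 ≅ Z^12.

∂_1: C_1 → C_0 is given by ∂[p,q] = [q] − [p]. For instance
  ∂[v_2,v_4] = [v_4] − [v_2].
The 7×18 boundary matrix has rank 6 and Smith normal form diag(1,1,1,1,1,1).

The boundary map ∂_2: C_2 → C_1 acts by ∂[p,q,r] = [q,r] − [p,r] + [p,q]. For instance
  ∂[v_0,v_2,v_3] = [v_2,v_3] − [v_0,v_3] + [v_0,v_2],
  ∂[v_3,v_5,v_6] = [v_5,v_6] − [v_3,v_6] + [v_3,v_5].
The 18×12 boundary matrix has rank 12 and Smith normal form diag(1,1,1,1,1,1,1,1,1,1,1,2).

Now H_k = ker ∂_k / im ∂_{k+1}, so:

  H_0: rank C_0 − rank ∂_1 = 7 − 6 = 1, and the invariant factors of ∂_1 are all 1, so H_0 = Z.

H_0 = Z.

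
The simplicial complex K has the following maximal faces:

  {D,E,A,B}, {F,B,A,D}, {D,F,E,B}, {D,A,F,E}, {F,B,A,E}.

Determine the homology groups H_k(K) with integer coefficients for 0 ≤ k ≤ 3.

H_0 = Z,  H_1 = 0,  H_2 = 0,  H_3 = Z.

Fix the vertex order A < B < D < E < F and write every simplex with vertices in increasing order. Then dim K = 3 and the simplices of K are:

  0-simplices (5): A, B, D, E, F
  1-simplices (10): AB, AD, AE, AF, BD, BE, BF, DE, DF, EF
  2-simplices (10): ABD, ABE, ABF, ADE, ADF, AEF, BDE, BDF, BEF, DEF
  3-simplices (5): ABDE, ABDF, ABEF, ADEF, BDEF

Hence C_0 ≅ Z^5, C_1 ≅ Z^10, C_2 ≅ Z^10, C_3 ≅ Z^5.

The boundary map ∂_1: C_1 → C_0 maps an edge to its endpoints' difference, ∂[p,q] = q − p. For instance
  ∂BE = E − B.
The resulting 5×10 matrix has rank 4, and its Smith normal form has invariant factors (1,1,1,1).

The boundary map ∂_2: C_2 → C_1 maps a triangle to the signed sum of its edges. For instance
  ∂ABE = BE − AE + AB,
  ∂ABF = BF − AF + AB.
As a 10×10 matrix over Z this has rank 6, with invariant factors (1,1,1,1,1,1).

Boundary ∂_3: C_3 → C_2 sends each 3-simplex σ to the alternating sum Σ_i (−1)^i (σ with its i-th vertex removed). For instance
  ∂BDEF = DEF − BEF + BDF − BDE,
  ∂ADEF = DEF − AEF + ADF − ADE.
This gives a 10×5 integer matrix of rank 4; reducing to Smith normal form yields diagonal entries (1,1,1,1).

From H_k ≅ ker(∂_k) / im(∂_{k+1}) we obtain:

  H_0: rank C_0 − rank ∂_1 = 5 − 4 = 1, and the invariant factors of ∂_1 are all 1, so H_0 ≅ Z.
  H_1: rank ker ∂_1 − rank ∂_2 = (10 − 4) − 6 = 0, and the invariant factors of ∂_2 are all 1, so H_1 ≅ 0.
  H_2: rank ker ∂_2 − rank ∂_3 = (10 − 6) − 4 = 0, and the invariant factors of ∂_3 are all 1, so H_2 ≅ 0.
  H_3: rank ker ∂_3 − rank ∂_4 = (5 − 4) − 0 = 1, and there is no ∂_4, so H_3 ≅ Z.

(K is a triangulation of the 3-sphere S^3.)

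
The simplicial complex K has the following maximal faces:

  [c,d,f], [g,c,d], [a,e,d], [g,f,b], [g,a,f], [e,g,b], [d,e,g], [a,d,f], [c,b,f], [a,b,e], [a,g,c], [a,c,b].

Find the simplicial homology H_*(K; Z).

K has 7 vertices, 18 edges, 12 triangles.
rank ∂_0 = 0, rank ∂_1 = 6 ⇒ b_0 = 7 − 0 − 6 = 1; all invariant factors of ∂_1 are 1 so no torsion. So H_0 ≅ Z.
rank ∂_1 = 6, rank ∂_2 = 12 ⇒ b_1 = 18 − 6 − 12 = 0; ∂_2 has invariant factor(s) [2] giving torsion. So H_1 ≅ Z/2.
rank ∂_2 = 12, rank ∂_3 = 0 ⇒ b_2 = 12 − 12 − 0 = 0. So H_2 ≅ 0.

H_0 ≅ Z,  H_1 ≅ Z/2,  H_2 = 0.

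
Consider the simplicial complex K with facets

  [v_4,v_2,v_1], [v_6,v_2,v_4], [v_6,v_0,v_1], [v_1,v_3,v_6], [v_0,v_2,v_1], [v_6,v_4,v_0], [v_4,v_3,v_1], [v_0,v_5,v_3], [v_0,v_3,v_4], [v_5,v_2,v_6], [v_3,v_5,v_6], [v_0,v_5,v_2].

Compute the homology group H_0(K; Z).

H_0 = Z.

Order the vertices as v_0 < v_1 < v_2 < v_3 < v_4 < v_5 < v_6. Listing each simplex with vertices in this order, K has dimension 2 with simplices:

  0-simplices (7): [v_0], [v_1], [v_2], [v_3], [v_4], [v_5], [v_6]
  1-simplices (18): (18 of them)
  2-simplices (12): (12 of them)

Hence C_0 ≅ Z^7, C_1 ≅ Z^18, C_2 ≅ Z^12.

∂_1: C_1 → C_0 is given by ∂[p,q] = [q] − [p]. For instance
  ∂[v_0,v_4] = [v_4] − [v_0].
As a 7×18 matrix over Z this has rank 6, with invariant factors (1,1,1,1,1,1).

∂_2: C_2 → C_1 acts by ∂[p,q,r] = [q,r] − [p,r] + [p,q]. For instance
  ∂[v_1,v_3,v_4] = [v_3,v_4] − [v_1,v_4] + [v_1,v_3],
  ∂[v_2,v_5,v_6] = [v_5,v_6] − [v_2,v_6] + [v_2,v_5].
As a 18×12 matrix over Z this has rank 12, with invariant factors (1,1,1,1,1,1,1,1,1,1,1,2).

Reading off H_k = ker ∂_k / im ∂_{k+1}:

  H_0: rank C_0 − rank ∂_1 = 7 − 6 = 1, and the invariant factors of ∂_1 are all 1, so H_0 = Z.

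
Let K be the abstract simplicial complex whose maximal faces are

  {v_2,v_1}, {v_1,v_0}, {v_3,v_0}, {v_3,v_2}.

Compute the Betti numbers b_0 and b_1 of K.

We work with the vertex ordering v_0 < v_1 < v_2 < v_3. The simplices of K, each written with vertices in increasing order, are:

  0-simplices (4): [v_0], [v_1], [v_2], [v_3]
  1-simplices (4): [v_0,v_1], [v_0,v_3], [v_1,v_2], [v_2,v_3]

so the chain groups are C_0 ≅ Z^4, C_1 ≅ Z^4.

The boundary map ∂_1: C_1 → C_0 is given by ∂[p,q] = [q] − [p]. For instance
  ∂[v_0,v_1] = [v_1] − [v_0].
The resulting 4×4 matrix has rank 3, and its Smith normal form has invariant factors (1,1,1).

Now H_k = ker ∂_k / im ∂_{k+1}, so:

  H_0: rank C_0 − rank ∂_1 = 4 − 3 = 1, and the invariant factors of ∂_1 are all 1, so H_0 = Z.
  H_1: rank ker ∂_1 − rank ∂_2 = (4 − 3) − 0 = 1, and there is no ∂_2, so H_1 = Z.

(K is a triangulation of the circle S^1.)

Hence the Betti numbers are b_0 = 1, b_1 = 1.

b_0 = 1, b_1 = 1.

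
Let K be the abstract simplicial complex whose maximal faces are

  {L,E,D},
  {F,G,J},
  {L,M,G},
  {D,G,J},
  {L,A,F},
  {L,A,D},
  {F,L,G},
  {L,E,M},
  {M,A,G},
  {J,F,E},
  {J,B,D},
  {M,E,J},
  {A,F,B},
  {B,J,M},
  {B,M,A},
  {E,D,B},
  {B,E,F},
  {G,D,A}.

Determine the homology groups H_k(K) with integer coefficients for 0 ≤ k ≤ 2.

H_0 = Z,  H_1 = Z ⊕ Z/2Z,  H_2 = 0.

We work with the vertex ordering A < B < D < E < F < G < J < L < M. The simplices of K, each written with vertices in increasing order, are:

  0-simplices (9): A, B, D, E, F, G, J, L, M
  1-simplices (27): AB, AD, AF, AG, AL, AM, BD, BE, BF, BJ, BM, DE, DG, DJ, DL, EF, EJ, EL, EM, FG, FJ, FL, GJ, GL, GM, JM, LM
  2-simplices (18): ABF, ABM, ADG, ADL, AFL, AGM, BDE, BDJ, BEF, BJM, DEL, DGJ, EFJ, EJM, ELM, FGJ, FGL, GLM

so the chain groups are C_0 ≅ Z^9, C_1 ≅ Z^27, C_2 ≅ Z^18.

Boundary ∂_1: C_1 → C_0 sends each edge [p,q] (with p < q) to q − p. For instance
  ∂GM = M − G.
The resulting 9×27 matrix has rank 8, and its Smith normal form has invariant factors (1,1,1,1,1,1,1,1).

∂_2: C_2 → C_1 acts by ∂[p,q,r] = [q,r] − [p,r] + [p,q]. For instance
  ∂FGJ = GJ − FJ + FG,
  ∂EFJ = FJ − EJ + EF.
The resulting 27×18 matrix has rank 18, and its Smith normal form has invariant factors (1,1,1,1,1,1,1,1,1,1,1,1,1,1,1,1,1,2).

Now H_k = ker ∂_k / im ∂_{k+1}, so:

  H_0: rank C_0 − rank ∂_1 = 9 − 8 = 1, and the invariant factors of ∂_1 are all 1, so H_0 = Z.
  H_1: rank ker ∂_1 − rank ∂_2 = (27 − 8) − 18 = 1, and ∂_2 has invariant factor 2 > 1, so H_1 = Z ⊕ Z/2Z.
  H_2: rank ker ∂_2 − rank ∂_3 = (18 − 18) − 0 = 0, and there is no ∂_3, so H_2 = 0.

As a check, the Euler characteristic is 9 − 27 + 18 = 0, which agrees with 1 − 1 + 0 = 0.
(K is a triangulation of the Klein bottle.)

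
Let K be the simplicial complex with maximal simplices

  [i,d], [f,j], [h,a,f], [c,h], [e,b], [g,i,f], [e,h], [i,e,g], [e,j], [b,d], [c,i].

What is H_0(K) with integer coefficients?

We work with the vertex ordering a < b < c < d < e < f < g < h < i < j. The simplices of K, each written with vertices in increasing order, are:

  0-simplices (10): a, b, c, d, e, f, g, h, i, j
  1-simplices (16): af, ah, bd, be, ch, ci, di, eg, eh, ei, ej, fg, fh, fi, fj, gi
  2-simplices (3): afh, egi, fgi

giving chain groups C_0 ≅ Z^10, C_1 ≅ Z^16, C_2 ≅ Z^3.

∂_1: C_1 → C_0 is given by ∂[p,q] = [q] − [p]. For instance
  ∂fj = j − f.
The resulting 10×16 matrix has rank 9, and its Smith normal form has invariant factors (1,1,1,1,1,1,1,1,1).

∂_2: C_2 → C_1 acts by ∂[p,q,r] = [q,r] − [p,r] + [p,q]. For instance
  ∂fgi = gi − fi + fg,
  ∂egi = gi − ei + eg.
This gives a 16×3 integer matrix of rank 3; reducing to Smith normal form yields diagonal entries (1,1,1).

Reading off H_k = ker ∂_k / im ∂_{k+1}:

  H_0: rank C_0 − rank ∂_1 = 10 − 9 = 1, and the invariant factors of ∂_1 are all 1, so H_0 = Z.

H_0 = Z.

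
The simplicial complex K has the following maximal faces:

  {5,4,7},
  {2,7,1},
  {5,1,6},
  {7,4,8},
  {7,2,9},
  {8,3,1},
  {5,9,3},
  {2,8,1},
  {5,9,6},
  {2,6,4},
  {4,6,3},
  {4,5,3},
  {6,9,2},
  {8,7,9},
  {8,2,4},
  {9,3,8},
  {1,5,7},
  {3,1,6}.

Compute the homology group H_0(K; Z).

Take the total order 1 < 2 < 3 < 4 < 5 < 6 < 7 < 8 < 9 on the vertex set. Then K (dimension 2) consists of the simplices:

  0-simplices (9): [1], [2], [3], [4], [5], [6], [7], [8], [9]
  1-simplices (27): (27 of them)
  2-simplices (18): [1,2,7], [1,2,8], [1,3,6], [1,3,8], [1,5,6], [1,5,7], [2,4,6], [2,4,8], [2,6,9], [2,7,9], [3,4,5], [3,4,6], [3,5,9], [3,8,9], [4,5,7], [4,7,8], [5,6,9], [7,8,9]

so the chain groups are C_0 ≅ Z^9, C_1 ≅ Z^27, C_2 ≅ Z^18.

∂_1: C_1 → C_0 maps an edge to its endpoints' difference, ∂[p,q] = q − p. For instance
  ∂[2,7] = [7] − [2].
The resulting 9×27 matrix has rank 8, and its Smith normal form has invariant factors (1,1,1,1,1,1,1,1).

∂_2: C_2 → C_1 acts by ∂[p,q,r] = [q,r] − [p,r] + [p,q]. For instance
  ∂[2,7,9] = [7,9] − [2,9] + [2,7],
  ∂[1,2,8] = [2,8] − [1,8] + [1,2].
As a 27×18 matrix over Z this has rank 18, with invariant factors (1,1,1,1,1,1,1,1,1,1,1,1,1,1,1,1,1,2).

Computing H_k = (kernel of ∂_k) / (image of ∂_{k+1}):

  H_0: rank C_0 − rank ∂_1 = 9 − 8 = 1, and the invariant factors of ∂_1 are all 1, so H_0 = Z.

H_0 ≅ Z.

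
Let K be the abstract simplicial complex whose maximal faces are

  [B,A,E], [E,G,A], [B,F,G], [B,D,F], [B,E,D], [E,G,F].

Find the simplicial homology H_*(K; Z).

Fix the vertex order A < B < D < E < F < G and write every simplex with vertices in increasing order. Then dim K = 2 and the simplices of K are:

  0-simplices (6): A, B, D, E, F, G
  1-simplices (12): AB, AE, AG, BD, BE, BF, BG, DE, DF, EF, EG, FG
  2-simplices (6): ABE, AEG, BDE, BDF, BFG, EFG

Hence C_0 ≅ Z^6, C_1 ≅ Z^12, C_2 ≅ Z^6.

Boundary ∂_1: C_1 → C_0 sends each edge [p,q] (with p < q) to q − p. For instance
  ∂AG = G − A.
The 6×12 boundary matrix has rank 5 and Smith normal form diag(1,1,1,1,1).

The boundary map ∂_2: C_2 → C_1 sends each 2-simplex [p,q,r] to [q,r] − [p,r] + [p,q]. For instance
  ∂EFG = FG − EG + EF,
  ∂BFG = FG − BG + BF.
The resulting 12×6 matrix has rank 6, and its Smith normal form has invariant factors (1,1,1,1,1,1).

Computing H_k = (kernel of ∂_k) / (image of ∂_{k+1}):

  H_0: rank C_0 − rank ∂_1 = 6 − 5 = 1, and the invariant factors of ∂_1 are all 1, so H_0 = Z.
  H_1: rank ker ∂_1 − rank ∂_2 = (12 − 5) − 6 = 1, and the invariant factors of ∂_2 are all 1, so H_1 = Z.
  H_2: rank ker ∂_2 − rank ∂_3 = (6 − 6) − 0 = 0, and there is no ∂_3, so H_2 = 0.

H_0 = Z,  H_1 = Z,  H_2 = 0.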